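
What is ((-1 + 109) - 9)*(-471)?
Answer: -46629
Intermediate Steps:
((-1 + 109) - 9)*(-471) = (108 - 9)*(-471) = 99*(-471) = -46629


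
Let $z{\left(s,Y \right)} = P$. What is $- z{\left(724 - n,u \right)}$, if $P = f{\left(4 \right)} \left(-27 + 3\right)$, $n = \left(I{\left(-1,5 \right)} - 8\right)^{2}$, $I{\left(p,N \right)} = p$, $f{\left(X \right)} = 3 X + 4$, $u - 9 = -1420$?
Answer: $384$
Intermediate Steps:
$u = -1411$ ($u = 9 - 1420 = -1411$)
$f{\left(X \right)} = 4 + 3 X$
$n = 81$ ($n = \left(-1 - 8\right)^{2} = \left(-9\right)^{2} = 81$)
$P = -384$ ($P = \left(4 + 3 \cdot 4\right) \left(-27 + 3\right) = \left(4 + 12\right) \left(-24\right) = 16 \left(-24\right) = -384$)
$z{\left(s,Y \right)} = -384$
$- z{\left(724 - n,u \right)} = \left(-1\right) \left(-384\right) = 384$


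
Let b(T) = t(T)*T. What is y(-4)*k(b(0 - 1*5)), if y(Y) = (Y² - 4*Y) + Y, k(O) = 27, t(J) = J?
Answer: 756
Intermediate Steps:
b(T) = T² (b(T) = T*T = T²)
y(Y) = Y² - 3*Y
y(-4)*k(b(0 - 1*5)) = -4*(-3 - 4)*27 = -4*(-7)*27 = 28*27 = 756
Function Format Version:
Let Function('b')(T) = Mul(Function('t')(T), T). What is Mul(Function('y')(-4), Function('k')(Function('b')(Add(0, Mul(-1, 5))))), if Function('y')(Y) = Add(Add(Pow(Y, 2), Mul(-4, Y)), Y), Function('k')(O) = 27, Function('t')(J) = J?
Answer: 756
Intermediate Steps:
Function('b')(T) = Pow(T, 2) (Function('b')(T) = Mul(T, T) = Pow(T, 2))
Function('y')(Y) = Add(Pow(Y, 2), Mul(-3, Y))
Mul(Function('y')(-4), Function('k')(Function('b')(Add(0, Mul(-1, 5))))) = Mul(Mul(-4, Add(-3, -4)), 27) = Mul(Mul(-4, -7), 27) = Mul(28, 27) = 756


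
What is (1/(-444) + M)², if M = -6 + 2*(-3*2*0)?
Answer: 7102225/197136 ≈ 36.027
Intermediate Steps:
M = -6 (M = -6 + 2*(-6*0) = -6 + 2*0 = -6 + 0 = -6)
(1/(-444) + M)² = (1/(-444) - 6)² = (-1/444 - 6)² = (-2665/444)² = 7102225/197136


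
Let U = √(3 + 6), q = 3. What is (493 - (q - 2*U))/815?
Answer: 496/815 ≈ 0.60859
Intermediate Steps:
U = 3 (U = √9 = 3)
(493 - (q - 2*U))/815 = (493 - (3 - 2*3))/815 = (493 - (3 - 6))*(1/815) = (493 - 1*(-3))*(1/815) = (493 + 3)*(1/815) = 496*(1/815) = 496/815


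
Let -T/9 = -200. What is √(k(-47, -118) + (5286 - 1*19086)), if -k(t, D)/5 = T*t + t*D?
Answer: √381470 ≈ 617.63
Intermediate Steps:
T = 1800 (T = -9*(-200) = 1800)
k(t, D) = -9000*t - 5*D*t (k(t, D) = -5*(1800*t + t*D) = -5*(1800*t + D*t) = -9000*t - 5*D*t)
√(k(-47, -118) + (5286 - 1*19086)) = √(-5*(-47)*(1800 - 118) + (5286 - 1*19086)) = √(-5*(-47)*1682 + (5286 - 19086)) = √(395270 - 13800) = √381470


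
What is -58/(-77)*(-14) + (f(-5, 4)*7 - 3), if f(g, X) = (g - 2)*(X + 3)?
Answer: -3922/11 ≈ -356.55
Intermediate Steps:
f(g, X) = (-2 + g)*(3 + X)
-58/(-77)*(-14) + (f(-5, 4)*7 - 3) = -58/(-77)*(-14) + ((-6 - 2*4 + 3*(-5) + 4*(-5))*7 - 3) = -58*(-1/77)*(-14) + ((-6 - 8 - 15 - 20)*7 - 3) = (58/77)*(-14) + (-49*7 - 3) = -116/11 + (-343 - 3) = -116/11 - 346 = -3922/11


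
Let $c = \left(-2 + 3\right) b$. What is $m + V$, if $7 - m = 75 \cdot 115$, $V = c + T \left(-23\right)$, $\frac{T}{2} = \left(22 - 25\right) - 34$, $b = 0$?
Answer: $-6916$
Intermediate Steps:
$T = -74$ ($T = 2 \left(\left(22 - 25\right) - 34\right) = 2 \left(-3 - 34\right) = 2 \left(-37\right) = -74$)
$c = 0$ ($c = \left(-2 + 3\right) 0 = 1 \cdot 0 = 0$)
$V = 1702$ ($V = 0 - -1702 = 0 + 1702 = 1702$)
$m = -8618$ ($m = 7 - 75 \cdot 115 = 7 - 8625 = -8618$)
$m + V = -8618 + 1702 = -6916$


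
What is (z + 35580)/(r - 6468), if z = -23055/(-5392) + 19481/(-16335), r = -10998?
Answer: -25901637913/12713850720 ≈ -2.0373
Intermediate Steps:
z = 2244313/727920 (z = -23055*(-1/5392) + 19481*(-1/16335) = 23055/5392 - 161/135 = 2244313/727920 ≈ 3.0832)
(z + 35580)/(r - 6468) = (2244313/727920 + 35580)/(-10998 - 6468) = (25901637913/727920)/(-17466) = (25901637913/727920)*(-1/17466) = -25901637913/12713850720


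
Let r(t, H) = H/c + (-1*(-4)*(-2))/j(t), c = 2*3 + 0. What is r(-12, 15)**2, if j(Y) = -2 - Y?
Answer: 289/100 ≈ 2.8900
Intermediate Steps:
c = 6 (c = 6 + 0 = 6)
r(t, H) = -8/(-2 - t) + H/6 (r(t, H) = H/6 + (-1*(-4)*(-2))/(-2 - t) = H*(1/6) + (4*(-2))/(-2 - t) = H/6 - 8/(-2 - t) = -8/(-2 - t) + H/6)
r(-12, 15)**2 = ((48 + 15*(2 - 12))/(6*(2 - 12)))**2 = ((1/6)*(48 + 15*(-10))/(-10))**2 = ((1/6)*(-1/10)*(48 - 150))**2 = ((1/6)*(-1/10)*(-102))**2 = (17/10)**2 = 289/100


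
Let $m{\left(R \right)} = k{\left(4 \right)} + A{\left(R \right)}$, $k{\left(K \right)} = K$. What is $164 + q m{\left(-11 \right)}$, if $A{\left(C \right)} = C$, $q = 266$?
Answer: $-1698$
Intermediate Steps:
$m{\left(R \right)} = 4 + R$
$164 + q m{\left(-11 \right)} = 164 + 266 \left(4 - 11\right) = 164 + 266 \left(-7\right) = 164 - 1862 = -1698$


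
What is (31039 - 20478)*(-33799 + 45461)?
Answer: 123162382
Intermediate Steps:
(31039 - 20478)*(-33799 + 45461) = 10561*11662 = 123162382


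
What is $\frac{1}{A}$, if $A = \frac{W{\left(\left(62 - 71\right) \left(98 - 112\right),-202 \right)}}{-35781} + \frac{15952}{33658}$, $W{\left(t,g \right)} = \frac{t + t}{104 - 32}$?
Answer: $\frac{1204316898}{570660709} \approx 2.1104$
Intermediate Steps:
$W{\left(t,g \right)} = \frac{t}{36}$ ($W{\left(t,g \right)} = \frac{2 t}{72} = 2 t \frac{1}{72} = \frac{t}{36}$)
$A = \frac{570660709}{1204316898}$ ($A = \frac{\frac{1}{36} \left(62 - 71\right) \left(98 - 112\right)}{-35781} + \frac{15952}{33658} = \frac{\left(-9\right) \left(-14\right)}{36} \left(- \frac{1}{35781}\right) + 15952 \cdot \frac{1}{33658} = \frac{1}{36} \cdot 126 \left(- \frac{1}{35781}\right) + \frac{7976}{16829} = \frac{7}{2} \left(- \frac{1}{35781}\right) + \frac{7976}{16829} = - \frac{7}{71562} + \frac{7976}{16829} = \frac{570660709}{1204316898} \approx 0.47385$)
$\frac{1}{A} = \frac{1}{\frac{570660709}{1204316898}} = \frac{1204316898}{570660709}$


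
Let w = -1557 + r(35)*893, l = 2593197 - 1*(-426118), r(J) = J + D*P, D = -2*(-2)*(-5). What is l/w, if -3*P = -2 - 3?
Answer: -9057945/206 ≈ -43971.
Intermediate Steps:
D = -20 (D = 4*(-5) = -20)
P = 5/3 (P = -(-2 - 3)/3 = -1/3*(-5) = 5/3 ≈ 1.6667)
r(J) = -100/3 + J (r(J) = J - 20*5/3 = J - 100/3 = -100/3 + J)
l = 3019315 (l = 2593197 + 426118 = 3019315)
w = -206/3 (w = -1557 + (-100/3 + 35)*893 = -1557 + (5/3)*893 = -1557 + 4465/3 = -206/3 ≈ -68.667)
l/w = 3019315/(-206/3) = 3019315*(-3/206) = -9057945/206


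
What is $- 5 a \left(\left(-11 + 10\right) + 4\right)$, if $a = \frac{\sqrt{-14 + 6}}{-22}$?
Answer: $\frac{15 i \sqrt{2}}{11} \approx 1.9285 i$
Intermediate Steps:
$a = - \frac{i \sqrt{2}}{11}$ ($a = \sqrt{-8} \left(- \frac{1}{22}\right) = 2 i \sqrt{2} \left(- \frac{1}{22}\right) = - \frac{i \sqrt{2}}{11} \approx - 0.12856 i$)
$- 5 a \left(\left(-11 + 10\right) + 4\right) = - 5 \left(- \frac{i \sqrt{2}}{11}\right) \left(\left(-11 + 10\right) + 4\right) = \frac{5 i \sqrt{2}}{11} \left(-1 + 4\right) = \frac{5 i \sqrt{2}}{11} \cdot 3 = \frac{15 i \sqrt{2}}{11}$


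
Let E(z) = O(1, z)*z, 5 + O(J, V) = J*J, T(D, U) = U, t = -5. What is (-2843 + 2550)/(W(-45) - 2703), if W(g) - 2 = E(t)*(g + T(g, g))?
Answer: 293/4501 ≈ 0.065097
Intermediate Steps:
O(J, V) = -5 + J² (O(J, V) = -5 + J*J = -5 + J²)
E(z) = -4*z (E(z) = (-5 + 1²)*z = (-5 + 1)*z = -4*z)
W(g) = 2 + 40*g (W(g) = 2 + (-4*(-5))*(g + g) = 2 + 20*(2*g) = 2 + 40*g)
(-2843 + 2550)/(W(-45) - 2703) = (-2843 + 2550)/((2 + 40*(-45)) - 2703) = -293/((2 - 1800) - 2703) = -293/(-1798 - 2703) = -293/(-4501) = -293*(-1/4501) = 293/4501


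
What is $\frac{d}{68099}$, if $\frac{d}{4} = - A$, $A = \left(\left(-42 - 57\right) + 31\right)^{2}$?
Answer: $- \frac{18496}{68099} \approx -0.2716$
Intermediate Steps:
$A = 4624$ ($A = \left(\left(-42 - 57\right) + 31\right)^{2} = \left(-99 + 31\right)^{2} = \left(-68\right)^{2} = 4624$)
$d = -18496$ ($d = 4 \left(\left(-1\right) 4624\right) = 4 \left(-4624\right) = -18496$)
$\frac{d}{68099} = - \frac{18496}{68099}$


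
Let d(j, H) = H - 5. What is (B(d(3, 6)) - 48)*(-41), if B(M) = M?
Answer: 1927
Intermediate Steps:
d(j, H) = -5 + H
(B(d(3, 6)) - 48)*(-41) = ((-5 + 6) - 48)*(-41) = (1 - 48)*(-41) = -47*(-41) = 1927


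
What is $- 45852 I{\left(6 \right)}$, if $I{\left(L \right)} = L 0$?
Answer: $0$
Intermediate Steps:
$I{\left(L \right)} = 0$
$- 45852 I{\left(6 \right)} = \left(-45852\right) 0 = 0$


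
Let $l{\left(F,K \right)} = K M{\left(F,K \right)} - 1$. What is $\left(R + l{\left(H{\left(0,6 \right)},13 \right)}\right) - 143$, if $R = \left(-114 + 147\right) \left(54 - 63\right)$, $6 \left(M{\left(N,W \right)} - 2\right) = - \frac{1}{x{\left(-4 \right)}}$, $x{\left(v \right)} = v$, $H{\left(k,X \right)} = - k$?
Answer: $- \frac{9947}{24} \approx -414.46$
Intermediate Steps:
$M{\left(N,W \right)} = \frac{49}{24}$ ($M{\left(N,W \right)} = 2 + \frac{\left(-1\right) \frac{1}{-4}}{6} = 2 + \frac{\left(-1\right) \left(- \frac{1}{4}\right)}{6} = 2 + \frac{1}{6} \cdot \frac{1}{4} = 2 + \frac{1}{24} = \frac{49}{24}$)
$R = -297$ ($R = 33 \left(-9\right) = -297$)
$l{\left(F,K \right)} = -1 + \frac{49 K}{24}$ ($l{\left(F,K \right)} = K \frac{49}{24} - 1 = \frac{49 K}{24} - 1 = -1 + \frac{49 K}{24}$)
$\left(R + l{\left(H{\left(0,6 \right)},13 \right)}\right) - 143 = \left(-297 + \left(-1 + \frac{49}{24} \cdot 13\right)\right) - 143 = \left(-297 + \left(-1 + \frac{637}{24}\right)\right) - 143 = \left(-297 + \frac{613}{24}\right) - 143 = - \frac{6515}{24} - 143 = - \frac{9947}{24}$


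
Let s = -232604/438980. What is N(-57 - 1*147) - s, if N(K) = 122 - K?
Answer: 35835021/109745 ≈ 326.53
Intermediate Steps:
s = -58151/109745 (s = -232604*1/438980 = -58151/109745 ≈ -0.52987)
N(-57 - 1*147) - s = (122 - (-57 - 1*147)) - 1*(-58151/109745) = (122 - (-57 - 147)) + 58151/109745 = (122 - 1*(-204)) + 58151/109745 = (122 + 204) + 58151/109745 = 326 + 58151/109745 = 35835021/109745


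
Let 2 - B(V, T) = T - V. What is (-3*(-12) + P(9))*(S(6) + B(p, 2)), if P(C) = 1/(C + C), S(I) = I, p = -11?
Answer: -3245/18 ≈ -180.28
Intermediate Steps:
B(V, T) = 2 + V - T (B(V, T) = 2 - (T - V) = 2 + (V - T) = 2 + V - T)
P(C) = 1/(2*C)
(-3*(-12) + P(9))*(S(6) + B(p, 2)) = (-3*(-12) + (½)/9)*(6 + (2 - 11 - 1*2)) = (36 + (½)*(⅑))*(6 + (2 - 11 - 2)) = (36 + 1/18)*(6 - 11) = (649/18)*(-5) = -3245/18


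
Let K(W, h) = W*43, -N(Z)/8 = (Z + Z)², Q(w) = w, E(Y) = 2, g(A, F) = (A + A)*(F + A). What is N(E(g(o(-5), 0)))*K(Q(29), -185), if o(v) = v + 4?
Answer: -159616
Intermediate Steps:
o(v) = 4 + v
g(A, F) = 2*A*(A + F) (g(A, F) = (2*A)*(A + F) = 2*A*(A + F))
N(Z) = -32*Z² (N(Z) = -8*(Z + Z)² = -8*4*Z² = -32*Z²)
K(W, h) = 43*W
N(E(g(o(-5), 0)))*K(Q(29), -185) = (-32*2²)*(43*29) = -32*4*1247 = -128*1247 = -159616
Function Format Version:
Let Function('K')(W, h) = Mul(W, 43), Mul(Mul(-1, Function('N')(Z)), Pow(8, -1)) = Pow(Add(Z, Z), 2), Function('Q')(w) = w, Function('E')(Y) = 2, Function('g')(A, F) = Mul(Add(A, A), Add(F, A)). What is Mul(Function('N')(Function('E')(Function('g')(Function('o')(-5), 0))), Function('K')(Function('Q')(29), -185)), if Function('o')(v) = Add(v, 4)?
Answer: -159616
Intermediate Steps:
Function('o')(v) = Add(4, v)
Function('g')(A, F) = Mul(2, A, Add(A, F)) (Function('g')(A, F) = Mul(Mul(2, A), Add(A, F)) = Mul(2, A, Add(A, F)))
Function('N')(Z) = Mul(-32, Pow(Z, 2)) (Function('N')(Z) = Mul(-8, Pow(Add(Z, Z), 2)) = Mul(-8, Pow(Mul(2, Z), 2)) = Mul(-8, Mul(4, Pow(Z, 2))) = Mul(-32, Pow(Z, 2)))
Function('K')(W, h) = Mul(43, W)
Mul(Function('N')(Function('E')(Function('g')(Function('o')(-5), 0))), Function('K')(Function('Q')(29), -185)) = Mul(Mul(-32, Pow(2, 2)), Mul(43, 29)) = Mul(Mul(-32, 4), 1247) = Mul(-128, 1247) = -159616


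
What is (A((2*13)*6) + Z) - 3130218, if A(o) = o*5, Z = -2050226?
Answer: -5179664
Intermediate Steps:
A(o) = 5*o
(A((2*13)*6) + Z) - 3130218 = (5*((2*13)*6) - 2050226) - 3130218 = (5*(26*6) - 2050226) - 3130218 = (5*156 - 2050226) - 3130218 = (780 - 2050226) - 3130218 = -2049446 - 3130218 = -5179664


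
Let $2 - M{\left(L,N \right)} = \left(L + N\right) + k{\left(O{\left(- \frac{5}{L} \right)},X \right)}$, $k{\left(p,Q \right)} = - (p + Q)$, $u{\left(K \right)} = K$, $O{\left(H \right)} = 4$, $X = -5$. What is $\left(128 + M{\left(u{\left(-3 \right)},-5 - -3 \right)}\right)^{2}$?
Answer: $17956$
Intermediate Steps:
$k{\left(p,Q \right)} = - Q - p$ ($k{\left(p,Q \right)} = - (Q + p) = - Q - p$)
$M{\left(L,N \right)} = 1 - L - N$ ($M{\left(L,N \right)} = 2 - \left(\left(L + N\right) - -1\right) = 2 - \left(\left(L + N\right) + \left(5 - 4\right)\right) = 2 - \left(\left(L + N\right) + 1\right) = 2 - \left(1 + L + N\right) = 1 - L - N$)
$\left(128 + M{\left(u{\left(-3 \right)},-5 - -3 \right)}\right)^{2} = \left(128 - \left(-9 + 3\right)\right)^{2} = \left(128 + \left(1 + 3 - \left(-5 + 3\right)\right)\right)^{2} = \left(128 + \left(1 + 3 - -2\right)\right)^{2} = \left(128 + \left(1 + 3 + 2\right)\right)^{2} = \left(128 + 6\right)^{2} = 134^{2} = 17956$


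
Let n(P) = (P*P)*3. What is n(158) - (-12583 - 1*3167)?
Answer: 90642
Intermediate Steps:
n(P) = 3*P² (n(P) = P²*3 = 3*P²)
n(158) - (-12583 - 1*3167) = 3*158² - (-12583 - 1*3167) = 3*24964 - (-12583 - 3167) = 74892 - 1*(-15750) = 74892 + 15750 = 90642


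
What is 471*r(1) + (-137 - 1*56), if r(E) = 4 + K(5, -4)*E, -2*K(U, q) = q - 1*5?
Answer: 7621/2 ≈ 3810.5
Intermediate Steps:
K(U, q) = 5/2 - q/2 (K(U, q) = -(q - 1*5)/2 = -(q - 5)/2 = -(-5 + q)/2 = 5/2 - q/2)
r(E) = 4 + 9*E/2 (r(E) = 4 + (5/2 - ½*(-4))*E = 4 + (5/2 + 2)*E = 4 + 9*E/2)
471*r(1) + (-137 - 1*56) = 471*(4 + (9/2)*1) + (-137 - 1*56) = 471*(4 + 9/2) + (-137 - 56) = 471*(17/2) - 193 = 8007/2 - 193 = 7621/2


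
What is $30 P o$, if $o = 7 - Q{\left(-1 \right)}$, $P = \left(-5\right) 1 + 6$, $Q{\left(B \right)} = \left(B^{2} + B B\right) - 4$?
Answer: $270$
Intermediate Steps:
$Q{\left(B \right)} = -4 + 2 B^{2}$ ($Q{\left(B \right)} = \left(B^{2} + B^{2}\right) - 4 = 2 B^{2} - 4 = -4 + 2 B^{2}$)
$P = 1$ ($P = -5 + 6 = 1$)
$o = 9$ ($o = 7 - \left(-4 + 2 \left(-1\right)^{2}\right) = 7 - \left(-4 + 2 \cdot 1\right) = 7 - \left(-4 + 2\right) = 7 - -2 = 7 + 2 = 9$)
$30 P o = 30 \cdot 1 \cdot 9 = 30 \cdot 9 = 270$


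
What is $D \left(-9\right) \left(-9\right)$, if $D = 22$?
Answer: $1782$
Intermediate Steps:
$D \left(-9\right) \left(-9\right) = 22 \left(-9\right) \left(-9\right) = \left(-198\right) \left(-9\right) = 1782$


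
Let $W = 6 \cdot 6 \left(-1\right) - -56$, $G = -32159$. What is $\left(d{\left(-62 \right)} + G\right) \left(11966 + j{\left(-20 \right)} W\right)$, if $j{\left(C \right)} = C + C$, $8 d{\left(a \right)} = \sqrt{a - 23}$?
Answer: $-359087394 + \frac{5583 i \sqrt{85}}{4} \approx -3.5909 \cdot 10^{8} + 12868.0 i$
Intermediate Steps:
$d{\left(a \right)} = \frac{\sqrt{-23 + a}}{8}$ ($d{\left(a \right)} = \frac{\sqrt{a - 23}}{8} = \frac{\sqrt{-23 + a}}{8}$)
$W = 20$ ($W = 36 \left(-1\right) + 56 = -36 + 56 = 20$)
$j{\left(C \right)} = 2 C$
$\left(d{\left(-62 \right)} + G\right) \left(11966 + j{\left(-20 \right)} W\right) = \left(\frac{\sqrt{-23 - 62}}{8} - 32159\right) \left(11966 + 2 \left(-20\right) 20\right) = \left(\frac{\sqrt{-85}}{8} - 32159\right) \left(11966 - 800\right) = \left(\frac{i \sqrt{85}}{8} - 32159\right) \left(11966 - 800\right) = \left(\frac{i \sqrt{85}}{8} - 32159\right) 11166 = \left(-32159 + \frac{i \sqrt{85}}{8}\right) 11166 = -359087394 + \frac{5583 i \sqrt{85}}{4}$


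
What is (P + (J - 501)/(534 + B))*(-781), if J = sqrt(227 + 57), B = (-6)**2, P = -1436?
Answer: 213218467/190 - 781*sqrt(71)/285 ≈ 1.1222e+6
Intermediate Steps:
B = 36
J = 2*sqrt(71) (J = sqrt(284) = 2*sqrt(71) ≈ 16.852)
(P + (J - 501)/(534 + B))*(-781) = (-1436 + (2*sqrt(71) - 501)/(534 + 36))*(-781) = (-1436 + (-501 + 2*sqrt(71))/570)*(-781) = (-1436 + (-501 + 2*sqrt(71))*(1/570))*(-781) = (-1436 + (-167/190 + sqrt(71)/285))*(-781) = (-273007/190 + sqrt(71)/285)*(-781) = 213218467/190 - 781*sqrt(71)/285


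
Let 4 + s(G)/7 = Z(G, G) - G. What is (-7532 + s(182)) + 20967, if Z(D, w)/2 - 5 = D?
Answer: 14751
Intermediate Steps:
Z(D, w) = 10 + 2*D
s(G) = 42 + 7*G (s(G) = -28 + 7*((10 + 2*G) - G) = -28 + 7*(10 + G) = -28 + (70 + 7*G) = 42 + 7*G)
(-7532 + s(182)) + 20967 = (-7532 + (42 + 7*182)) + 20967 = (-7532 + (42 + 1274)) + 20967 = (-7532 + 1316) + 20967 = -6216 + 20967 = 14751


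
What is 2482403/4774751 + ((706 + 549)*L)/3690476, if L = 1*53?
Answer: 9478841256593/17621103971476 ≈ 0.53793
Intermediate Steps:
L = 53
2482403/4774751 + ((706 + 549)*L)/3690476 = 2482403/4774751 + ((706 + 549)*53)/3690476 = 2482403*(1/4774751) + (1255*53)*(1/3690476) = 2482403/4774751 + 66515*(1/3690476) = 2482403/4774751 + 66515/3690476 = 9478841256593/17621103971476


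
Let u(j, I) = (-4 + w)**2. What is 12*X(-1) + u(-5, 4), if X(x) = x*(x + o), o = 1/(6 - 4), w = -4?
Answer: 70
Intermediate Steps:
o = 1/2 ≈ 0.50000
u(j, I) = 64 (u(j, I) = (-4 - 4)**2 = (-8)**2 = 64)
X(x) = x*(1/2 + x) (X(x) = x*(x + 1/2) = x*(1/2 + x))
12*X(-1) + u(-5, 4) = 12*(-(1/2 - 1)) + 64 = 12*(-1*(-1/2)) + 64 = 12*(1/2) + 64 = 6 + 64 = 70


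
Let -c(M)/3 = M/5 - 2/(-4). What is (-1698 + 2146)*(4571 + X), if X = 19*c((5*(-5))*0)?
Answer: 2035040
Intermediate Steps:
c(M) = -3/2 - 3*M/5 (c(M) = -3*(M/5 - 2/(-4)) = -3*(M*(⅕) - 2*(-¼)) = -3*(M/5 + ½) = -3*(½ + M/5) = -3/2 - 3*M/5)
X = -57/2 (X = 19*(-3/2 - 3*5*(-5)*0/5) = 19*(-3/2 - (-15)*0) = 19*(-3/2 - ⅗*0) = 19*(-3/2 + 0) = 19*(-3/2) = -57/2 ≈ -28.500)
(-1698 + 2146)*(4571 + X) = (-1698 + 2146)*(4571 - 57/2) = 448*(9085/2) = 2035040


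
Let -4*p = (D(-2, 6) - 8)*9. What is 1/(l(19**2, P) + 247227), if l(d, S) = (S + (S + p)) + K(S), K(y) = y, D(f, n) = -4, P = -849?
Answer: 1/244707 ≈ 4.0865e-6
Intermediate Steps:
p = 27 (p = -(-4 - 8)*9/4 = -(-3)*9 = -1/4*(-108) = 27)
l(d, S) = 27 + 3*S (l(d, S) = (S + (S + 27)) + S = (S + (27 + S)) + S = (27 + 2*S) + S = 27 + 3*S)
1/(l(19**2, P) + 247227) = 1/((27 + 3*(-849)) + 247227) = 1/((27 - 2547) + 247227) = 1/(-2520 + 247227) = 1/244707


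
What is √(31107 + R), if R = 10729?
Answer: 2*√10459 ≈ 204.54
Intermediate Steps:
√(31107 + R) = √(31107 + 10729) = √41836 = 2*√10459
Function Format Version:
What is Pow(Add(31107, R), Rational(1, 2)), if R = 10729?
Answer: Mul(2, Pow(10459, Rational(1, 2))) ≈ 204.54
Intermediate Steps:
Pow(Add(31107, R), Rational(1, 2)) = Pow(Add(31107, 10729), Rational(1, 2)) = Pow(41836, Rational(1, 2)) = Mul(2, Pow(10459, Rational(1, 2)))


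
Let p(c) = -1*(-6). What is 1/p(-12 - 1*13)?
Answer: ⅙ ≈ 0.16667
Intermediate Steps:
p(c) = 6
1/p(-12 - 1*13) = 1/6 = ⅙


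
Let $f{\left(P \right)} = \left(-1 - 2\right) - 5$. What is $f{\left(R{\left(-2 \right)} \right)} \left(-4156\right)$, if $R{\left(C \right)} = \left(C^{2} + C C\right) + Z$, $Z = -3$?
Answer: $33248$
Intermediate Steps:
$R{\left(C \right)} = -3 + 2 C^{2}$ ($R{\left(C \right)} = \left(C^{2} + C C\right) - 3 = \left(C^{2} + C^{2}\right) - 3 = 2 C^{2} - 3 = -3 + 2 C^{2}$)
$f{\left(P \right)} = -8$ ($f{\left(P \right)} = -3 - 5 = -8$)
$f{\left(R{\left(-2 \right)} \right)} \left(-4156\right) = \left(-8\right) \left(-4156\right) = 33248$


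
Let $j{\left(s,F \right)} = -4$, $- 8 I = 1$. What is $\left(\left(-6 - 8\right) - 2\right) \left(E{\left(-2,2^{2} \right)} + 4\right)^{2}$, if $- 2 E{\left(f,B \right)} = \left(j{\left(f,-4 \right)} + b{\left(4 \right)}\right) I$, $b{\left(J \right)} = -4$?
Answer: $-196$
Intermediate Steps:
$I = - \frac{1}{8}$ ($I = \left(- \frac{1}{8}\right) 1 = - \frac{1}{8} \approx -0.125$)
$E{\left(f,B \right)} = - \frac{1}{2}$ ($E{\left(f,B \right)} = - \frac{\left(-4 - 4\right) \left(- \frac{1}{8}\right)}{2} = - \frac{\left(-8\right) \left(- \frac{1}{8}\right)}{2} = \left(- \frac{1}{2}\right) 1 = - \frac{1}{2}$)
$\left(\left(-6 - 8\right) - 2\right) \left(E{\left(-2,2^{2} \right)} + 4\right)^{2} = \left(\left(-6 - 8\right) - 2\right) \left(- \frac{1}{2} + 4\right)^{2} = \left(\left(-6 - 8\right) - 2\right) \left(\frac{7}{2}\right)^{2} = \left(-14 - 2\right) \frac{49}{4} = \left(-16\right) \frac{49}{4} = -196$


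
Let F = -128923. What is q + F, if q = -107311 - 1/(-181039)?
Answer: -42767567125/181039 ≈ -2.3623e+5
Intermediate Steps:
q = -19427476128/181039 (q = -107311 - 1*(-1/181039) = -107311 + 1/181039 = -19427476128/181039 ≈ -1.0731e+5)
q + F = -19427476128/181039 - 128923 = -42767567125/181039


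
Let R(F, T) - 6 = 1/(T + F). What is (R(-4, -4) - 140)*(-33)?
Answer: 35409/8 ≈ 4426.1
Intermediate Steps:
R(F, T) = 6 + 1/(F + T) (R(F, T) = 6 + 1/(T + F) = 6 + 1/(F + T))
(R(-4, -4) - 140)*(-33) = ((1 + 6*(-4) + 6*(-4))/(-4 - 4) - 140)*(-33) = ((1 - 24 - 24)/(-8) - 140)*(-33) = (-⅛*(-47) - 140)*(-33) = (47/8 - 140)*(-33) = -1073/8*(-33) = 35409/8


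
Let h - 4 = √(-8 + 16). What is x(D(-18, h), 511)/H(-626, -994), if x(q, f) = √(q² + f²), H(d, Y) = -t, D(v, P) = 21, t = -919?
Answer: 7*√5338/919 ≈ 0.55651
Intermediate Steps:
h = 4 + 2*√2 (h = 4 + √(-8 + 16) = 4 + √8 = 4 + 2*√2 ≈ 6.8284)
H(d, Y) = 919 (H(d, Y) = -1*(-919) = 919)
x(q, f) = √(f² + q²)
x(D(-18, h), 511)/H(-626, -994) = √(511² + 21²)/919 = √(261121 + 441)*(1/919) = √261562*(1/919) = (7*√5338)*(1/919) = 7*√5338/919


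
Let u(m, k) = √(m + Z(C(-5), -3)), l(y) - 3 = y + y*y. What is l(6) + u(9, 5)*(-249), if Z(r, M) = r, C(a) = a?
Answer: -453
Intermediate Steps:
l(y) = 3 + y + y² (l(y) = 3 + (y + y*y) = 3 + (y + y²) = 3 + y + y²)
u(m, k) = √(-5 + m) (u(m, k) = √(m - 5) = √(-5 + m))
l(6) + u(9, 5)*(-249) = (3 + 6 + 6²) + √(-5 + 9)*(-249) = (3 + 6 + 36) + √4*(-249) = 45 + 2*(-249) = 45 - 498 = -453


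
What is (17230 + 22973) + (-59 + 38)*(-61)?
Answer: 41484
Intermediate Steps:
(17230 + 22973) + (-59 + 38)*(-61) = 40203 - 21*(-61) = 40203 + 1281 = 41484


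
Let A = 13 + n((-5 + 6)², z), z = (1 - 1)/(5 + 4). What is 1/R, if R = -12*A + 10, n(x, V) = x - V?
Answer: -1/158 ≈ -0.0063291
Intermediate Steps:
z = 0 (z = 0/9 = 0*(⅑) = 0)
A = 14 (A = 13 + ((-5 + 6)² - 1*0) = 13 + (1² + 0) = 13 + (1 + 0) = 13 + 1 = 14)
R = -158 (R = -12*14 + 10 = -168 + 10 = -158)
1/R = 1/(-158) = -1/158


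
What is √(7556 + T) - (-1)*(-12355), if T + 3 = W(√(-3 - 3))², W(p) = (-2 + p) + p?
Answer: -12355 + √(7533 - 8*I*√6) ≈ -12268.0 - 0.11289*I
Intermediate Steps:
W(p) = -2 + 2*p
T = -3 + (-2 + 2*I*√6)² (T = -3 + (-2 + 2*√(-3 - 3))² = -3 + (-2 + 2*√(-6))² = -3 + (-2 + 2*(I*√6))² = -3 + (-2 + 2*I*√6)² ≈ -23.0 - 19.596*I)
√(7556 + T) - (-1)*(-12355) = √(7556 + (-23 - 8*I*√6)) - (-1)*(-12355) = √(7533 - 8*I*√6) - 1*12355 = √(7533 - 8*I*√6) - 12355 = -12355 + √(7533 - 8*I*√6)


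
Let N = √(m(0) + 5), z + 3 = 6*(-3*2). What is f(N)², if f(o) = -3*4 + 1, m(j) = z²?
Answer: 121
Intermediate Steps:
z = -39 (z = -3 + 6*(-3*2) = -3 + 6*(-6) = -3 - 36 = -39)
m(j) = 1521 (m(j) = (-39)² = 1521)
N = √1526 (N = √(1521 + 5) = √1526 ≈ 39.064)
f(o) = -11 (f(o) = -12 + 1 = -11)
f(N)² = (-11)² = 121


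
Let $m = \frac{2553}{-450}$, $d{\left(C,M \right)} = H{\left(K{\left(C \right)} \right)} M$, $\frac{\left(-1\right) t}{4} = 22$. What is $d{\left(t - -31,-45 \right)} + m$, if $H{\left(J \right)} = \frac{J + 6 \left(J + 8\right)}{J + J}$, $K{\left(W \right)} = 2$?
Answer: $- \frac{52738}{75} \approx -703.17$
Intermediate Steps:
$t = -88$ ($t = \left(-4\right) 22 = -88$)
$H{\left(J \right)} = \frac{48 + 7 J}{2 J}$ ($H{\left(J \right)} = \frac{J + 6 \left(8 + J\right)}{2 J} = \left(J + \left(48 + 6 J\right)\right) \frac{1}{2 J} = \left(48 + 7 J\right) \frac{1}{2 J} = \frac{48 + 7 J}{2 J}$)
$d{\left(C,M \right)} = \frac{31 M}{2}$ ($d{\left(C,M \right)} = \left(\frac{7}{2} + \frac{24}{2}\right) M = \left(\frac{7}{2} + 24 \cdot \frac{1}{2}\right) M = \left(\frac{7}{2} + 12\right) M = \frac{31 M}{2}$)
$m = - \frac{851}{150}$ ($m = 2553 \left(- \frac{1}{450}\right) = - \frac{851}{150} \approx -5.6733$)
$d{\left(t - -31,-45 \right)} + m = \frac{31}{2} \left(-45\right) - \frac{851}{150} = - \frac{1395}{2} - \frac{851}{150} = - \frac{52738}{75}$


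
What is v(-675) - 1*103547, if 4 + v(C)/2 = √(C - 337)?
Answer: -103555 + 4*I*√253 ≈ -1.0356e+5 + 63.624*I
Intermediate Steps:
v(C) = -8 + 2*√(-337 + C) (v(C) = -8 + 2*√(C - 337) = -8 + 2*√(-337 + C))
v(-675) - 1*103547 = (-8 + 2*√(-337 - 675)) - 1*103547 = (-8 + 2*√(-1012)) - 103547 = (-8 + 2*(2*I*√253)) - 103547 = (-8 + 4*I*√253) - 103547 = -103555 + 4*I*√253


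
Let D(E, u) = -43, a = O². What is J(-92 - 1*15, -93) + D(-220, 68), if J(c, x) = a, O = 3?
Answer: -34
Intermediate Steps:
a = 9 (a = 3² = 9)
J(c, x) = 9
J(-92 - 1*15, -93) + D(-220, 68) = 9 - 43 = -34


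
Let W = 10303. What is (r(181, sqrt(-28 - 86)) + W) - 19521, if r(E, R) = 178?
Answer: -9040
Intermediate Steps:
(r(181, sqrt(-28 - 86)) + W) - 19521 = (178 + 10303) - 19521 = 10481 - 19521 = -9040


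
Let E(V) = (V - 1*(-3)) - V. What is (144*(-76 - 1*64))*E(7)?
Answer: -60480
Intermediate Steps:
E(V) = 3 (E(V) = (V + 3) - V = (3 + V) - V = 3)
(144*(-76 - 1*64))*E(7) = (144*(-76 - 1*64))*3 = (144*(-76 - 64))*3 = (144*(-140))*3 = -20160*3 = -60480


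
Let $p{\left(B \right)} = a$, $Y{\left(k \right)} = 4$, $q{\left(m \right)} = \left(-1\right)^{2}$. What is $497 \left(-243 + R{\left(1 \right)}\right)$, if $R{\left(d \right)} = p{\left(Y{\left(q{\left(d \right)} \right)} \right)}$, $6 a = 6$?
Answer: $-120274$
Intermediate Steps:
$a = 1$ ($a = \frac{1}{6} \cdot 6 = 1$)
$q{\left(m \right)} = 1$
$p{\left(B \right)} = 1$
$R{\left(d \right)} = 1$
$497 \left(-243 + R{\left(1 \right)}\right) = 497 \left(-243 + 1\right) = 497 \left(-242\right) = -120274$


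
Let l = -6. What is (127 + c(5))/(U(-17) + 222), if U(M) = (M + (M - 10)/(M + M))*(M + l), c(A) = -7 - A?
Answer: 3910/20221 ≈ 0.19336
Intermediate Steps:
U(M) = (-6 + M)*(M + (-10 + M)/(2*M)) (U(M) = (M + (M - 10)/(M + M))*(M - 6) = (M + (-10 + M)/((2*M)))*(-6 + M) = (M + (-10 + M)*(1/(2*M)))*(-6 + M) = (M + (-10 + M)/(2*M))*(-6 + M) = (-6 + M)*(M + (-10 + M)/(2*M)))
(127 + c(5))/(U(-17) + 222) = (127 + (-7 - 1*5))/((-8 + (-17)² + 30/(-17) - 11/2*(-17)) + 222) = (127 + (-7 - 5))/((-8 + 289 + 30*(-1/17) + 187/2) + 222) = (127 - 12)/((-8 + 289 - 30/17 + 187/2) + 222) = 115/(12673/34 + 222) = 115/(20221/34) = 115*(34/20221) = 3910/20221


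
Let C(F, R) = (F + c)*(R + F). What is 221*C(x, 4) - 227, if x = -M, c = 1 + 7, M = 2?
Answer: 2425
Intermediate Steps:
c = 8
x = -2 (x = -1*2 = -2)
C(F, R) = (8 + F)*(F + R) (C(F, R) = (F + 8)*(R + F) = (8 + F)*(F + R))
221*C(x, 4) - 227 = 221*((-2)**2 + 8*(-2) + 8*4 - 2*4) - 227 = 221*(4 - 16 + 32 - 8) - 227 = 221*12 - 227 = 2652 - 227 = 2425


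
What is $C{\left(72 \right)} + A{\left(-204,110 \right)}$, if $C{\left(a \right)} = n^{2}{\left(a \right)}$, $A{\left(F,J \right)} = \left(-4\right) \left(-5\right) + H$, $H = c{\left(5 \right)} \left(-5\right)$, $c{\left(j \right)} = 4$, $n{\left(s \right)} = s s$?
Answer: $26873856$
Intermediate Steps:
$n{\left(s \right)} = s^{2}$
$H = -20$ ($H = 4 \left(-5\right) = -20$)
$A{\left(F,J \right)} = 0$ ($A{\left(F,J \right)} = \left(-4\right) \left(-5\right) - 20 = 20 - 20 = 0$)
$C{\left(a \right)} = a^{4}$ ($C{\left(a \right)} = \left(a^{2}\right)^{2} = a^{4}$)
$C{\left(72 \right)} + A{\left(-204,110 \right)} = 72^{4} + 0 = 26873856 + 0 = 26873856$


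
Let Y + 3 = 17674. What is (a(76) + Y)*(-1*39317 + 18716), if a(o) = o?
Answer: -365605947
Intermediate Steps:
Y = 17671 (Y = -3 + 17674 = 17671)
(a(76) + Y)*(-1*39317 + 18716) = (76 + 17671)*(-1*39317 + 18716) = 17747*(-39317 + 18716) = 17747*(-20601) = -365605947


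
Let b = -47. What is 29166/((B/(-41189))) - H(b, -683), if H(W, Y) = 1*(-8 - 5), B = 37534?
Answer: -600415216/18767 ≈ -31993.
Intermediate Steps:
H(W, Y) = -13 (H(W, Y) = 1*(-13) = -13)
29166/((B/(-41189))) - H(b, -683) = 29166/((37534/(-41189))) - 1*(-13) = 29166/((37534*(-1/41189))) + 13 = 29166/(-37534/41189) + 13 = 29166*(-41189/37534) + 13 = -600659187/18767 + 13 = -600415216/18767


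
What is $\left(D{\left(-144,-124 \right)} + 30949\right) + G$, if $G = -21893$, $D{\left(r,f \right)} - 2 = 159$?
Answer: $9217$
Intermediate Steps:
$D{\left(r,f \right)} = 161$ ($D{\left(r,f \right)} = 2 + 159 = 161$)
$\left(D{\left(-144,-124 \right)} + 30949\right) + G = \left(161 + 30949\right) - 21893 = 31110 - 21893 = 9217$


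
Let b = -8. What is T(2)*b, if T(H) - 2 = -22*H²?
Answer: 688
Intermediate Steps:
T(H) = 2 - 22*H²
T(2)*b = (2 - 22*2²)*(-8) = (2 - 22*4)*(-8) = (2 - 88)*(-8) = -86*(-8) = 688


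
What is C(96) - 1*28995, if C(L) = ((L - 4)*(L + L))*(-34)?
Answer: -629571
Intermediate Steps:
C(L) = -68*L*(-4 + L) (C(L) = ((-4 + L)*(2*L))*(-34) = (2*L*(-4 + L))*(-34) = -68*L*(-4 + L))
C(96) - 1*28995 = 68*96*(4 - 1*96) - 1*28995 = 68*96*(4 - 96) - 28995 = 68*96*(-92) - 28995 = -600576 - 28995 = -629571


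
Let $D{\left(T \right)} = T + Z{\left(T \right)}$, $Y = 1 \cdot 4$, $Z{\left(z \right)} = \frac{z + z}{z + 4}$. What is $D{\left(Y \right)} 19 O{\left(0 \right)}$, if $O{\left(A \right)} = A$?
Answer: $0$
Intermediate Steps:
$Z{\left(z \right)} = \frac{2 z}{4 + z}$
$Y = 4$
$D{\left(T \right)} = T + \frac{2 T}{4 + T}$
$D{\left(Y \right)} 19 O{\left(0 \right)} = \frac{4 \left(6 + 4\right)}{4 + 4} \cdot 19 \cdot 0 = 4 \cdot \frac{1}{8} \cdot 10 \cdot 19 \cdot 0 = 5 \cdot 19 \cdot 0 = 95 \cdot 0 = 0$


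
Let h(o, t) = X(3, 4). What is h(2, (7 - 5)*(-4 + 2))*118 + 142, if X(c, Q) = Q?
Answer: 614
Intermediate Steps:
h(o, t) = 4
h(2, (7 - 5)*(-4 + 2))*118 + 142 = 4*118 + 142 = 472 + 142 = 614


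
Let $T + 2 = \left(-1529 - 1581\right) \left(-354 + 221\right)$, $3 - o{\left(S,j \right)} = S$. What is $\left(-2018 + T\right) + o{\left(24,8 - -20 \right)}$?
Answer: $411589$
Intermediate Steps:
$o{\left(S,j \right)} = 3 - S$
$T = 413628$ ($T = -2 + \left(-1529 - 1581\right) \left(-354 + 221\right) = -2 - -413630 = -2 + 413630 = 413628$)
$\left(-2018 + T\right) + o{\left(24,8 - -20 \right)} = \left(-2018 + 413628\right) + \left(3 - 24\right) = 411610 + \left(3 - 24\right) = 411610 - 21 = 411589$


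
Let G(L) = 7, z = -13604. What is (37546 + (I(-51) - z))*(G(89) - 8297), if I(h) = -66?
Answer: -423486360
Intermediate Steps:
(37546 + (I(-51) - z))*(G(89) - 8297) = (37546 + (-66 - 1*(-13604)))*(7 - 8297) = (37546 + (-66 + 13604))*(-8290) = (37546 + 13538)*(-8290) = 51084*(-8290) = -423486360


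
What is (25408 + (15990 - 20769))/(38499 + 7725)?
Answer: 20629/46224 ≈ 0.44628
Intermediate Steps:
(25408 + (15990 - 20769))/(38499 + 7725) = (25408 - 4779)/46224 = 20629*(1/46224) = 20629/46224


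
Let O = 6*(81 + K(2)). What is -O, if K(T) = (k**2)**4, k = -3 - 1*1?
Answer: -393702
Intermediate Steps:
k = -4 (k = -3 - 1 = -4)
K(T) = 65536 (K(T) = ((-4)**2)**4 = 16**4 = 65536)
O = 393702 (O = 6*(81 + 65536) = 6*65617 = 393702)
-O = -1*393702 = -393702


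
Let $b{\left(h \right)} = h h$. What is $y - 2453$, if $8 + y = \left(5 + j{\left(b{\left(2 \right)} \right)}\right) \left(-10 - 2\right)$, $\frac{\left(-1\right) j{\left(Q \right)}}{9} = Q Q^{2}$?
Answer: $4391$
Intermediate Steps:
$b{\left(h \right)} = h^{2}$
$j{\left(Q \right)} = - 9 Q^{3}$ ($j{\left(Q \right)} = - 9 Q Q^{2} = - 9 Q^{3}$)
$y = 6844$ ($y = -8 + \left(5 - 9 \left(2^{2}\right)^{3}\right) \left(-10 - 2\right) = -8 + \left(5 - 9 \cdot 4^{3}\right) \left(-10 - 2\right) = -8 + \left(5 - 576\right) \left(-12\right) = -8 - -6852 = -8 + 6852 = 6844$)
$y - 2453 = 6844 - 2453 = 4391$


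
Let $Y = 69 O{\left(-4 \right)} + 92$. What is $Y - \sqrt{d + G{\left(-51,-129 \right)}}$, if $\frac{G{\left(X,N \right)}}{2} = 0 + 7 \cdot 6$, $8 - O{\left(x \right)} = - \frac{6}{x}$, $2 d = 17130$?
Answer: $\frac{895}{2} \approx 447.5$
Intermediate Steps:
$d = 8565$ ($d = \frac{1}{2} \cdot 17130 = 8565$)
$O{\left(x \right)} = 8 + \frac{6}{x}$ ($O{\left(x \right)} = 8 - - \frac{6}{x} = 8 + \frac{6}{x}$)
$G{\left(X,N \right)} = 84$ ($G{\left(X,N \right)} = 2 \left(0 + 7 \cdot 6\right) = 2 \left(0 + 42\right) = 2 \cdot 42 = 84$)
$Y = \frac{1081}{2}$ ($Y = 69 \left(8 + \frac{6}{-4}\right) + 92 = 69 \left(8 + 6 \left(- \frac{1}{4}\right)\right) + 92 = 69 \left(8 - \frac{3}{2}\right) + 92 = 69 \cdot \frac{13}{2} + 92 = \frac{897}{2} + 92 = \frac{1081}{2} \approx 540.5$)
$Y - \sqrt{d + G{\left(-51,-129 \right)}} = \frac{1081}{2} - \sqrt{8565 + 84} = \frac{1081}{2} - \sqrt{8649} = \frac{1081}{2} - 93 = \frac{895}{2}$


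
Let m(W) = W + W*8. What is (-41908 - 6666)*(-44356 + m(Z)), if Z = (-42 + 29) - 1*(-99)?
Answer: 2116952068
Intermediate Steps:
Z = 86 (Z = -13 + 99 = 86)
m(W) = 9*W (m(W) = W + 8*W = 9*W)
(-41908 - 6666)*(-44356 + m(Z)) = (-41908 - 6666)*(-44356 + 9*86) = -48574*(-44356 + 774) = -48574*(-43582) = 2116952068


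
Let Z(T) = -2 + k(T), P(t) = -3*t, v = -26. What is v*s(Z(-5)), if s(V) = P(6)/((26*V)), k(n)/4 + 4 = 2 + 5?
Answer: 9/5 ≈ 1.8000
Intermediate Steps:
k(n) = 12 (k(n) = -16 + 4*(2 + 5) = -16 + 4*7 = -16 + 28 = 12)
Z(T) = 10 (Z(T) = -2 + 12 = 10)
s(V) = -9/(13*V) (s(V) = (-3*6)/((26*V)) = -9/(13*V))
v*s(Z(-5)) = -(-18)/10 = -26*(-9/130) = 9/5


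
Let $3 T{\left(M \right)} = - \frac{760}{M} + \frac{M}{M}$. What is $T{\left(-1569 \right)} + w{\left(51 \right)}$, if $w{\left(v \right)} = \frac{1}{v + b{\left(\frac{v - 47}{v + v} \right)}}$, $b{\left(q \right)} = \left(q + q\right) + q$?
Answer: $\frac{2103920}{4090383} \approx 0.51436$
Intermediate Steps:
$b{\left(q \right)} = 3 q$ ($b{\left(q \right)} = 2 q + q = 3 q$)
$T{\left(M \right)} = \frac{1}{3} - \frac{760}{3 M}$ ($T{\left(M \right)} = \frac{- \frac{760}{M} + \frac{M}{M}}{3} = \frac{- \frac{760}{M} + 1}{3} = \frac{1 - \frac{760}{M}}{3} = \frac{1}{3} - \frac{760}{3 M}$)
$w{\left(v \right)} = \frac{1}{v + \frac{3 \left(-47 + v\right)}{2 v}}$ ($w{\left(v \right)} = \frac{1}{v + 3 \frac{v - 47}{v + v}} = \frac{1}{v + 3 \frac{-47 + v}{2 v}} = \frac{1}{v + \frac{3 \left(-47 + v\right)}{2 v}}$)
$T{\left(-1569 \right)} + w{\left(51 \right)} = \frac{-760 - 1569}{3 \left(-1569\right)} + 2 \cdot 51 \frac{1}{-141 + 2 \cdot 51^{2} + 3 \cdot 51} = \frac{1}{3} \left(- \frac{1}{1569}\right) \left(-2329\right) + 2 \cdot 51 \frac{1}{-141 + 2 \cdot 2601 + 153} = \frac{2329}{4707} + 2 \cdot 51 \frac{1}{-141 + 5202 + 153} = \frac{2329}{4707} + 2 \cdot 51 \cdot \frac{1}{5214} = \frac{2329}{4707} + \frac{17}{869} = \frac{2103920}{4090383}$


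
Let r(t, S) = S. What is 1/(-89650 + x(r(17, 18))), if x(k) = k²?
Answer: -1/89326 ≈ -1.1195e-5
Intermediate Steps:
1/(-89650 + x(r(17, 18))) = 1/(-89650 + 18²) = 1/(-89650 + 324) = 1/(-89326) = -1/89326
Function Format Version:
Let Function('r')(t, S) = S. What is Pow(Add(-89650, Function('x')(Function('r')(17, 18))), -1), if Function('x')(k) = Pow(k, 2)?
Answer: Rational(-1, 89326) ≈ -1.1195e-5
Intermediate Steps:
Pow(Add(-89650, Function('x')(Function('r')(17, 18))), -1) = Pow(Add(-89650, Pow(18, 2)), -1) = Pow(Add(-89650, 324), -1) = Pow(-89326, -1) = Rational(-1, 89326)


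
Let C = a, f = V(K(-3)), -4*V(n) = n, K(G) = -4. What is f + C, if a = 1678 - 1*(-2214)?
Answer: 3893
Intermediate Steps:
V(n) = -n/4
f = 1 (f = -1/4*(-4) = 1)
a = 3892 (a = 1678 + 2214 = 3892)
C = 3892
f + C = 1 + 3892 = 3893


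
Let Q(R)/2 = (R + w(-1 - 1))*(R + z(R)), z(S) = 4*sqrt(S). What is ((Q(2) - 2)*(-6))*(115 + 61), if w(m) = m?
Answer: 2112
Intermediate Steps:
Q(R) = 2*(-2 + R)*(R + 4*sqrt(R)) (Q(R) = 2*((R + (-1 - 1))*(R + 4*sqrt(R))) = 2*((R - 2)*(R + 4*sqrt(R))) = 2*((-2 + R)*(R + 4*sqrt(R))) = 2*(-2 + R)*(R + 4*sqrt(R)))
((Q(2) - 2)*(-6))*(115 + 61) = (((-16*sqrt(2) - 4*2 + 2*2**2 + 8*2**(3/2)) - 2)*(-6))*(115 + 61) = (((-16*sqrt(2) - 8 + 2*4 + 8*(2*sqrt(2))) - 2)*(-6))*176 = (((-16*sqrt(2) - 8 + 8 + 16*sqrt(2)) - 2)*(-6))*176 = ((0 - 2)*(-6))*176 = -2*(-6)*176 = 12*176 = 2112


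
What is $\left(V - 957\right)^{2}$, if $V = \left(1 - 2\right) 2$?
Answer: $919681$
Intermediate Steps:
$V = -2$ ($V = \left(-1\right) 2 = -2$)
$\left(V - 957\right)^{2} = \left(-2 - 957\right)^{2} = \left(-959\right)^{2} = 919681$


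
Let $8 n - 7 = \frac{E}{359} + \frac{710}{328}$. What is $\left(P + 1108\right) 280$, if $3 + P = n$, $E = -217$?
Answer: $\frac{18233874015}{58876} \approx 3.097 \cdot 10^{5}$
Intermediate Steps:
$n = \frac{503989}{471008}$ ($n = \frac{7}{8} + \frac{- \frac{217}{359} + \frac{710}{328}}{8} = \frac{7}{8} + \frac{\left(-217\right) \frac{1}{359} + 710 \cdot \frac{1}{328}}{8} = \frac{7}{8} + \frac{- \frac{217}{359} + \frac{355}{164}}{8} = \frac{7}{8} + \frac{1}{8} \cdot \frac{91857}{58876} = \frac{7}{8} + \frac{91857}{471008} = \frac{503989}{471008} \approx 1.07$)
$P = - \frac{909035}{471008}$ ($P = -3 + \frac{503989}{471008} = - \frac{909035}{471008} \approx -1.93$)
$\left(P + 1108\right) 280 = \left(- \frac{909035}{471008} + 1108\right) 280 = \frac{520967829}{471008} \cdot 280 = \frac{18233874015}{58876}$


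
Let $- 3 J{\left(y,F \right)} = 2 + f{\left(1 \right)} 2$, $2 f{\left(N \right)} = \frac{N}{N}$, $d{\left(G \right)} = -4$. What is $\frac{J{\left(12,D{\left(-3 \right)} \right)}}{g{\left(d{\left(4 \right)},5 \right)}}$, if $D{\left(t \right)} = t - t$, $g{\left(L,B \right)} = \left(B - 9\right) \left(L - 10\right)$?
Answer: $- \frac{1}{56} \approx -0.017857$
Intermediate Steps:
$g{\left(L,B \right)} = \left(-10 + L\right) \left(-9 + B\right)$ ($g{\left(L,B \right)} = \left(-9 + B\right) \left(-10 + L\right) = \left(-10 + L\right) \left(-9 + B\right)$)
$D{\left(t \right)} = 0$
$f{\left(N \right)} = \frac{1}{2}$ ($f{\left(N \right)} = \frac{N \frac{1}{N}}{2} = \frac{1}{2} \cdot 1 = \frac{1}{2}$)
$J{\left(y,F \right)} = -1$ ($J{\left(y,F \right)} = - \frac{2 + \frac{1}{2} \cdot 2}{3} = - \frac{2 + 1}{3} = \left(- \frac{1}{3}\right) 3 = -1$)
$\frac{J{\left(12,D{\left(-3 \right)} \right)}}{g{\left(d{\left(4 \right)},5 \right)}} = - \frac{1}{90 - 50 - -36 + 5 \left(-4\right)} = - \frac{1}{90 - 50 + 36 - 20} = - \frac{1}{56}$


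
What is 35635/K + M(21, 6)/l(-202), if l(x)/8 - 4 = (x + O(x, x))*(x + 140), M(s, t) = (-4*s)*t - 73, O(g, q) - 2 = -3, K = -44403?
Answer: -3614777731/4472270160 ≈ -0.80826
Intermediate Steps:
O(g, q) = -1 (O(g, q) = 2 - 3 = -1)
M(s, t) = -73 - 4*s*t (M(s, t) = -4*s*t - 73 = -73 - 4*s*t)
l(x) = 32 + 8*(-1 + x)*(140 + x) (l(x) = 32 + 8*((x - 1)*(x + 140)) = 32 + 8*((-1 + x)*(140 + x)) = 32 + 8*(-1 + x)*(140 + x))
35635/K + M(21, 6)/l(-202) = 35635/(-44403) + (-73 - 4*21*6)/(-1088 + 8*(-202)² + 1112*(-202)) = 35635*(-1/44403) + (-73 - 504)/(-1088 + 8*40804 - 224624) = -35635/44403 - 577/(-1088 + 326432 - 224624) = -35635/44403 - 577/100720 = -3614777731/4472270160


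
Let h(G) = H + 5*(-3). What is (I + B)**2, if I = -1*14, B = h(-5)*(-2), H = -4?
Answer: 576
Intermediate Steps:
h(G) = -19 (h(G) = -4 + 5*(-3) = -4 - 15 = -19)
B = 38 (B = -19*(-2) = 38)
I = -14
(I + B)**2 = (-14 + 38)**2 = 24**2 = 576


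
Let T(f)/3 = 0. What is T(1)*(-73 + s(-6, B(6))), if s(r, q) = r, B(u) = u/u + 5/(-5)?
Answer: 0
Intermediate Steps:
T(f) = 0 (T(f) = 3*0 = 0)
B(u) = 0 (B(u) = 1 + 5*(-1/5) = 1 - 1 = 0)
T(1)*(-73 + s(-6, B(6))) = 0*(-73 - 6) = 0*(-79) = 0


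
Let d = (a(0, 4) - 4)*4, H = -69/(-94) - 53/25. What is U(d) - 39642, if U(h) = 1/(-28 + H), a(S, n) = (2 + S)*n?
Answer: -2737559944/69057 ≈ -39642.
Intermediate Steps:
H = -3257/2350 (H = -69*(-1/94) - 53*1/25 = 69/94 - 53/25 = -3257/2350 ≈ -1.3860)
a(S, n) = n*(2 + S)
d = 16 (d = (4*(2 + 0) - 4)*4 = (4*2 - 4)*4 = (8 - 4)*4 = 4*4 = 16)
U(h) = -2350/69057 (U(h) = 1/(-28 - 3257/2350) = 1/(-69057/2350) = -2350/69057)
U(d) - 39642 = -2350/69057 - 39642 = -2737559944/69057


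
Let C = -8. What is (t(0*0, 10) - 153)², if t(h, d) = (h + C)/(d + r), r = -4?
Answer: 214369/9 ≈ 23819.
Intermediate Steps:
t(h, d) = (-8 + h)/(-4 + d) (t(h, d) = (h - 8)/(d - 4) = (-8 + h)/(-4 + d))
(t(0*0, 10) - 153)² = ((-8 + 0*0)/(-4 + 10) - 153)² = ((-8 + 0)/6 - 153)² = ((⅙)*(-8) - 153)² = (-4/3 - 153)² = (-463/3)² = 214369/9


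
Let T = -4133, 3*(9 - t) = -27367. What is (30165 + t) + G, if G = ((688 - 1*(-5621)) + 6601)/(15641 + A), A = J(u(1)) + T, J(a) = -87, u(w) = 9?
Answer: 448816333/11421 ≈ 39297.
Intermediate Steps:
t = 27394/3 (t = 9 - ⅓*(-27367) = 9 + 27367/3 = 27394/3 ≈ 9131.3)
A = -4220 (A = -87 - 4133 = -4220)
G = 12910/11421 (G = ((688 - 1*(-5621)) + 6601)/(15641 - 4220) = ((688 + 5621) + 6601)/11421 = (6309 + 6601)*(1/11421) = 12910*(1/11421) = 12910/11421 ≈ 1.1304)
(30165 + t) + G = (30165 + 27394/3) + 12910/11421 = 117889/3 + 12910/11421 = 448816333/11421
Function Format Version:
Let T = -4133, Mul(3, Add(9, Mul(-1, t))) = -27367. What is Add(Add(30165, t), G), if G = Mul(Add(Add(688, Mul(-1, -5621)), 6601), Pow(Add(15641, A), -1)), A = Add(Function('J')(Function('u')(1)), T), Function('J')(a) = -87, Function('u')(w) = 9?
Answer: Rational(448816333, 11421) ≈ 39297.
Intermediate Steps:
t = Rational(27394, 3) (t = Add(9, Mul(Rational(-1, 3), -27367)) = Add(9, Rational(27367, 3)) = Rational(27394, 3) ≈ 9131.3)
A = -4220 (A = Add(-87, -4133) = -4220)
G = Rational(12910, 11421) (G = Mul(Add(Add(688, Mul(-1, -5621)), 6601), Pow(Add(15641, -4220), -1)) = Mul(Add(Add(688, 5621), 6601), Pow(11421, -1)) = Mul(Add(6309, 6601), Rational(1, 11421)) = Mul(12910, Rational(1, 11421)) = Rational(12910, 11421) ≈ 1.1304)
Add(Add(30165, t), G) = Add(Add(30165, Rational(27394, 3)), Rational(12910, 11421)) = Add(Rational(117889, 3), Rational(12910, 11421)) = Rational(448816333, 11421)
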